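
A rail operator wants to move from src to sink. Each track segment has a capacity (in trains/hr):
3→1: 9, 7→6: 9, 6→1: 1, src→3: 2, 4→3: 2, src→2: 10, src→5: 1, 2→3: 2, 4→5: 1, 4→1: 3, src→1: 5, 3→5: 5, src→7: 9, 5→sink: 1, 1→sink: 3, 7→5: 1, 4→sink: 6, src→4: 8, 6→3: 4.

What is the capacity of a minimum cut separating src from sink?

10

Max flow = 10 (via 3 augmenting paths).
In the residual at optimum, the set reachable from src is {1, 2, 3, 4, 5, 6, 7, src}.
Cut edges: 4→sink (cap 6), 5→sink (cap 1), 1→sink (cap 3). Sum = 10.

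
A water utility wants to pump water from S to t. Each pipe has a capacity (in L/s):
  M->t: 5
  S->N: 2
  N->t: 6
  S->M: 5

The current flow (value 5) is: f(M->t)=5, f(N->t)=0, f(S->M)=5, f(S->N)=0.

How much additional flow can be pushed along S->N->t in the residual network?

Residual capacities along the path: S->N: 2, N->t: 6.
Minimum is 2.

2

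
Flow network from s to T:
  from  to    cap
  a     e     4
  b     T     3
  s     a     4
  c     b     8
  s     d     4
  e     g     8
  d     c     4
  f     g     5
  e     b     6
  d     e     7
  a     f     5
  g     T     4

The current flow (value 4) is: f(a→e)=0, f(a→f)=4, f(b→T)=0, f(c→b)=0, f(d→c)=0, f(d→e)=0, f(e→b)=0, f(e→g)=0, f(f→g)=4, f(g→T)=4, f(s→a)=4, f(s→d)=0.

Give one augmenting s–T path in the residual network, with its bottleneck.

Residual along s→d→e→b→T: s→d: 4, d→e: 7, e→b: 6, b→T: 3.
Bottleneck = min = 3.

s→d→e→b→T, bottleneck 3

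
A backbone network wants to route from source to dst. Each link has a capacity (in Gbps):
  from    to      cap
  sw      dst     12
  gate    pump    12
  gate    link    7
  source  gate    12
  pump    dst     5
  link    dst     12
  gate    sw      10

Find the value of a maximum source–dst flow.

12

Augment source→gate→pump→dst: bottleneck 5. Total 5.
Augment source→gate→link→dst: bottleneck 7. Total 12.
No augmenting path remains in the residual graph.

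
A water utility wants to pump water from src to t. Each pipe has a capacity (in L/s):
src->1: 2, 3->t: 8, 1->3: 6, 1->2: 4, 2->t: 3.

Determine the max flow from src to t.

2

Augment src->1->3->t: bottleneck 2. Total 2.
No augmenting path remains in the residual graph.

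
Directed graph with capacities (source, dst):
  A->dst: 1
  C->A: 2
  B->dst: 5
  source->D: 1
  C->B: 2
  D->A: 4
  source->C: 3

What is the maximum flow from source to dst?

3

Augment source->D->A->dst: bottleneck 1. Total 1.
Augment source->C->B->dst: bottleneck 2. Total 3.
No augmenting path remains in the residual graph.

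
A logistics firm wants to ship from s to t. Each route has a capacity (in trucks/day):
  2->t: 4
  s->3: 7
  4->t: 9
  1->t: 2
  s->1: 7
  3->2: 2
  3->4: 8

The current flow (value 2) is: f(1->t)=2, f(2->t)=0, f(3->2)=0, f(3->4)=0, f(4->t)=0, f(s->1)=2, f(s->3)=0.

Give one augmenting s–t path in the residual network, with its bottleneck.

Residual along s->3->2->t: s->3: 7, 3->2: 2, 2->t: 4.
Bottleneck = min = 2.

s->3->2->t, bottleneck 2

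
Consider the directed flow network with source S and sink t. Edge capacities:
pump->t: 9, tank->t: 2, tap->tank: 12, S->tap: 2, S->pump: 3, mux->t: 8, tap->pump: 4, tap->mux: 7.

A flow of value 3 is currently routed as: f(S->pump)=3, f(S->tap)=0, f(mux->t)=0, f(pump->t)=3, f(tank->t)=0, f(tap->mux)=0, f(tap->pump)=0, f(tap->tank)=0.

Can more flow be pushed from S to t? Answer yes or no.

Residual path S->tap->mux->t has bottleneck 2 > 0.
Pushing 2 along it raises the flow to 5, so the given flow is not maximum.

Yes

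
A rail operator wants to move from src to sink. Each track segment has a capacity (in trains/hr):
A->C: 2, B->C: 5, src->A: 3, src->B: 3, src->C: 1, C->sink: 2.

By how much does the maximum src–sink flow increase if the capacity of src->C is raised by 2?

0

Original max flow = 2.
Edge src->C does not cross the min cut (source side {A, B, C, src}), so extra capacity there cannot help.
New max flow = 2. Increase = 0.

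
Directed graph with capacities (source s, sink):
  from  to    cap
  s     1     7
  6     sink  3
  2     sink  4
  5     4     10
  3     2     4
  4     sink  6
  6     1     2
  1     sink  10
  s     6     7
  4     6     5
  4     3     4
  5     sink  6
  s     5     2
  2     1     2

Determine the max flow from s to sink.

14

Augment s→5→sink: bottleneck 2. Total 2.
Augment s→6→sink: bottleneck 3. Total 5.
Augment s→1→sink: bottleneck 7. Total 12.
Augment s→6→1→sink: bottleneck 2. Total 14.
No augmenting path remains in the residual graph.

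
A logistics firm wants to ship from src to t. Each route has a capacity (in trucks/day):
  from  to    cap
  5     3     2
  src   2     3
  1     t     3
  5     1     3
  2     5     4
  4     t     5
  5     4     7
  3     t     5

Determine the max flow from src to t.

Augment src->2->5->3->t: bottleneck 2. Total 2.
Augment src->2->5->1->t: bottleneck 1. Total 3.
No augmenting path remains in the residual graph.

3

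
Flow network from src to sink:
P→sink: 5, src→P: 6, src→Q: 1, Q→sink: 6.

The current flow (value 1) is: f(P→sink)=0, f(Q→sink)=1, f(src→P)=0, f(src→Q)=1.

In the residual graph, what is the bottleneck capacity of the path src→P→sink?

5

Residual capacities along the path: src→P: 6, P→sink: 5.
Minimum is 5.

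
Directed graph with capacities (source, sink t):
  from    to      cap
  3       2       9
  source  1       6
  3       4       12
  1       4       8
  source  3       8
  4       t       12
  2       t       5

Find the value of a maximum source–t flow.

14

Augment source->3->2->t: bottleneck 5. Total 5.
Augment source->3->4->t: bottleneck 3. Total 8.
Augment source->1->4->t: bottleneck 6. Total 14.
No augmenting path remains in the residual graph.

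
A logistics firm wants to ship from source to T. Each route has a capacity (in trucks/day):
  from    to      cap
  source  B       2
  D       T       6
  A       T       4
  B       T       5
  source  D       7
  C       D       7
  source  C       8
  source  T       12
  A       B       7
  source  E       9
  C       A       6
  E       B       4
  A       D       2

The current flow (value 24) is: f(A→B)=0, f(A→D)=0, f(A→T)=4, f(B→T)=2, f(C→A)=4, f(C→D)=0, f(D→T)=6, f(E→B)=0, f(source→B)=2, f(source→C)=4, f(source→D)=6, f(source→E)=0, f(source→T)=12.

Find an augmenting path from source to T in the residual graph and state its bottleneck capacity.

source→E→B→T, bottleneck 3

Residual along source→E→B→T: source→E: 9, E→B: 4, B→T: 3.
Bottleneck = min = 3.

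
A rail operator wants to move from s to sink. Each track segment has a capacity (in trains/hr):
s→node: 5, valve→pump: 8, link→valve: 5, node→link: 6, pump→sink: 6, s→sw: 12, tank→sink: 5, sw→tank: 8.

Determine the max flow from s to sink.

Augment s→sw→tank→sink: bottleneck 5. Total 5.
Augment s→node→link→valve→pump→sink: bottleneck 5. Total 10.
No augmenting path remains in the residual graph.

10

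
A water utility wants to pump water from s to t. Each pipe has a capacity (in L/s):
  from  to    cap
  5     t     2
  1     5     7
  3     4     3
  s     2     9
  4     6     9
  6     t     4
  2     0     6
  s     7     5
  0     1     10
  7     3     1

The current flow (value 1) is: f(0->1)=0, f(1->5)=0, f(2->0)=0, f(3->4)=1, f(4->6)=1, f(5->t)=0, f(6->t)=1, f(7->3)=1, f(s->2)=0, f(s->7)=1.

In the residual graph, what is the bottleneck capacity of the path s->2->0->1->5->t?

2

Residual capacities along the path: s->2: 9, 2->0: 6, 0->1: 10, 1->5: 7, 5->t: 2.
Minimum is 2.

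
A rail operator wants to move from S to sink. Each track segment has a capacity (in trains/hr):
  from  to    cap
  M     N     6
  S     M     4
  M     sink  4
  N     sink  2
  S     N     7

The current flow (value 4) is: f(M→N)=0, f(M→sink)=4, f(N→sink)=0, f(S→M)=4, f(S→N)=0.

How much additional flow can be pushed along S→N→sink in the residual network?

Residual capacities along the path: S→N: 7, N→sink: 2.
Minimum is 2.

2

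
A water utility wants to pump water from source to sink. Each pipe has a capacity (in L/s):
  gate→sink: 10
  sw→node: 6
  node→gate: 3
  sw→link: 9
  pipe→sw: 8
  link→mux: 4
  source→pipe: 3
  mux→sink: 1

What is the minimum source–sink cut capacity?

3

Max flow = 3 (via 2 augmenting paths).
In the residual at optimum, the set reachable from source is {source}.
Cut edges: source→pipe (cap 3). Sum = 3.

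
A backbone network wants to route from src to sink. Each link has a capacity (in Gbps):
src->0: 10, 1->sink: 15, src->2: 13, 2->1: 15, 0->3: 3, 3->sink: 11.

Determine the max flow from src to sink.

16

Augment src->2->1->sink: bottleneck 13. Total 13.
Augment src->0->3->sink: bottleneck 3. Total 16.
No augmenting path remains in the residual graph.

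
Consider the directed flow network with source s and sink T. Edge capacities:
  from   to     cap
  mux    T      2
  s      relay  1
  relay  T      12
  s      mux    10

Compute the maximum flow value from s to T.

3

Augment s->mux->T: bottleneck 2. Total 2.
Augment s->relay->T: bottleneck 1. Total 3.
No augmenting path remains in the residual graph.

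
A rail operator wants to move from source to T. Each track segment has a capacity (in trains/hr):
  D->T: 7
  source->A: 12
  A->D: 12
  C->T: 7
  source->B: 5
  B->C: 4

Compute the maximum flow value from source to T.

11

Augment source->B->C->T: bottleneck 4. Total 4.
Augment source->A->D->T: bottleneck 7. Total 11.
No augmenting path remains in the residual graph.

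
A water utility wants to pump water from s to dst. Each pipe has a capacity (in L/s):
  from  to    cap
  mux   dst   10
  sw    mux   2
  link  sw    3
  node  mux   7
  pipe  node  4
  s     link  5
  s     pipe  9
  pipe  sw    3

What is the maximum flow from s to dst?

Augment s->link->sw->mux->dst: bottleneck 2. Total 2.
Augment s->pipe->node->mux->dst: bottleneck 4. Total 6.
No augmenting path remains in the residual graph.

6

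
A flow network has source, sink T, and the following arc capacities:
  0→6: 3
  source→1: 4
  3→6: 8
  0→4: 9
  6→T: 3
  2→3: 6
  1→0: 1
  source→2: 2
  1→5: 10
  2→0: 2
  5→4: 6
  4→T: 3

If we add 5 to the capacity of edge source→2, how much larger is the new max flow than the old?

Original max flow = 6.
Even with extra capacity on source→2, another cut of capacity 6 remains binding.
New max flow = 6. Increase = 0.

0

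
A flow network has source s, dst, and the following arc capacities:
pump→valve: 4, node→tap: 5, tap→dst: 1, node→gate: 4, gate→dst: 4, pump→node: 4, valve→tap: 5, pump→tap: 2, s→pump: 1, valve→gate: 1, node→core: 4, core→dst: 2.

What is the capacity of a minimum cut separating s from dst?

1

Max flow = 1 (via 1 augmenting path).
In the residual at optimum, the set reachable from s is {s}.
Cut edges: s→pump (cap 1). Sum = 1.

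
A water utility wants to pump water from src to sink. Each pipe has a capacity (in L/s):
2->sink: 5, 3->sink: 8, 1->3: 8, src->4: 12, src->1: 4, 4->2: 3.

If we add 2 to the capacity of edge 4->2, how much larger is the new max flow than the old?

2

Original max flow = 7.
After raising cap(4->2), augmenting paths through that edge carry 2 more units.
New max flow = 9. Increase = 2.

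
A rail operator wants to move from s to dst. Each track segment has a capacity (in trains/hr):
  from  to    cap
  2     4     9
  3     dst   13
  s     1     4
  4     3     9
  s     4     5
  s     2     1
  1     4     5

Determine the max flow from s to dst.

Augment s→4→3→dst: bottleneck 5. Total 5.
Augment s→2→4→3→dst: bottleneck 1. Total 6.
Augment s→1→4→3→dst: bottleneck 3. Total 9.
No augmenting path remains in the residual graph.

9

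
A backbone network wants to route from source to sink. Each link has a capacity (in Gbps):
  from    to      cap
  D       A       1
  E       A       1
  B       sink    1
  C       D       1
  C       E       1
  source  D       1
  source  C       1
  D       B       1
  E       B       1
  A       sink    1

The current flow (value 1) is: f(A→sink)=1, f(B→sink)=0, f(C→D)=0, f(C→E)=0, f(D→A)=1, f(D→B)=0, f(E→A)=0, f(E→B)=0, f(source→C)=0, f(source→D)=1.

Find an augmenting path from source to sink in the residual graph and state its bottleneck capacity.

source→C→E→B→sink, bottleneck 1

Residual along source→C→E→B→sink: source→C: 1, C→E: 1, E→B: 1, B→sink: 1.
Bottleneck = min = 1.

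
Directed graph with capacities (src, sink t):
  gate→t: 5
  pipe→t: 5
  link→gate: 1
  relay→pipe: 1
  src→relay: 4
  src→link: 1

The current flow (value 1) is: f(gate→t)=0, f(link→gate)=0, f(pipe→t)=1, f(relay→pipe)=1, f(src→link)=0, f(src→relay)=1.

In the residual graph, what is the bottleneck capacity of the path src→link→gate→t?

Residual capacities along the path: src→link: 1, link→gate: 1, gate→t: 5.
Minimum is 1.

1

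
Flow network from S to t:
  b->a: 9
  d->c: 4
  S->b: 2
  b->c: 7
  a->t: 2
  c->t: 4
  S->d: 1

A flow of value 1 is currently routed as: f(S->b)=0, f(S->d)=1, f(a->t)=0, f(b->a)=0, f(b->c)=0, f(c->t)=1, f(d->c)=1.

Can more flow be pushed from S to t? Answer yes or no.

Residual path S->b->c->t has bottleneck 2 > 0.
Pushing 2 along it raises the flow to 3, so the given flow is not maximum.

Yes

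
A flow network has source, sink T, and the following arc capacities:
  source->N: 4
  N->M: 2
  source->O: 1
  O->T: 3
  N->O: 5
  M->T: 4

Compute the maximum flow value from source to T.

5

Augment source->O->T: bottleneck 1. Total 1.
Augment source->N->O->T: bottleneck 2. Total 3.
Augment source->N->M->T: bottleneck 2. Total 5.
No augmenting path remains in the residual graph.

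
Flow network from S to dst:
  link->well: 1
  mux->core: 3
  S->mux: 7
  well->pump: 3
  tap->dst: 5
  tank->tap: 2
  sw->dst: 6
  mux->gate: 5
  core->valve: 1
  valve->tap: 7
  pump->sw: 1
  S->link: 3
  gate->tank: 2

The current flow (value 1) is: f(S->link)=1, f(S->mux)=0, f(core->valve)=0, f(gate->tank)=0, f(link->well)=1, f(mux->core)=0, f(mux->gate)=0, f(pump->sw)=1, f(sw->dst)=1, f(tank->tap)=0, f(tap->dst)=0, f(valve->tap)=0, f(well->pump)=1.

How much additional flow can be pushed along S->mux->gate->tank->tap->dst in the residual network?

2

Residual capacities along the path: S->mux: 7, mux->gate: 5, gate->tank: 2, tank->tap: 2, tap->dst: 5.
Minimum is 2.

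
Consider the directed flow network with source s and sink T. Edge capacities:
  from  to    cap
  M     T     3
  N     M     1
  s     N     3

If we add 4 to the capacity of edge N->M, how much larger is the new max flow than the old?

Original max flow = 1.
After raising cap(N->M), augmenting paths through that edge carry 2 more units.
New max flow = 3. Increase = 2.

2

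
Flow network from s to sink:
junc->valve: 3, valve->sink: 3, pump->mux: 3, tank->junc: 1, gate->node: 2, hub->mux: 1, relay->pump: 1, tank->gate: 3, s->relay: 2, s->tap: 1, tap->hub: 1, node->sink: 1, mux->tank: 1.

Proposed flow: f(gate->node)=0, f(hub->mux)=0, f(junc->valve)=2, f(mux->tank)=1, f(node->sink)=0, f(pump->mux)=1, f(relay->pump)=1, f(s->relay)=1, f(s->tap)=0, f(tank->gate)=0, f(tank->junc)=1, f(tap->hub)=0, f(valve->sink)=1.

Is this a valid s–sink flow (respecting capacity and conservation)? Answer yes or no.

No

Conservation fails at junc: inflow 1 ≠ outflow 2.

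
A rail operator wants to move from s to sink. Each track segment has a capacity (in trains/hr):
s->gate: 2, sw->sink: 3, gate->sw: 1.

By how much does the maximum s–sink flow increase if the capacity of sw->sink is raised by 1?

0

Original max flow = 1.
Edge sw->sink does not cross the min cut (source side {gate, s}), so extra capacity there cannot help.
New max flow = 1. Increase = 0.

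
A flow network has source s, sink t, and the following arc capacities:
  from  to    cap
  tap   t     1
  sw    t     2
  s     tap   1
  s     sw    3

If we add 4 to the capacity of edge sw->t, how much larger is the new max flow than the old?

1

Original max flow = 3.
After raising cap(sw->t), augmenting paths through that edge carry 1 more unit.
New max flow = 4. Increase = 1.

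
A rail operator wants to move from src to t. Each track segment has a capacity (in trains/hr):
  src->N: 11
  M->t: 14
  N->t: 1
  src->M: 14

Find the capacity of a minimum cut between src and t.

Max flow = 15 (via 2 augmenting paths).
In the residual at optimum, the set reachable from src is {N, src}.
Cut edges: src->M (cap 14), N->t (cap 1). Sum = 15.

15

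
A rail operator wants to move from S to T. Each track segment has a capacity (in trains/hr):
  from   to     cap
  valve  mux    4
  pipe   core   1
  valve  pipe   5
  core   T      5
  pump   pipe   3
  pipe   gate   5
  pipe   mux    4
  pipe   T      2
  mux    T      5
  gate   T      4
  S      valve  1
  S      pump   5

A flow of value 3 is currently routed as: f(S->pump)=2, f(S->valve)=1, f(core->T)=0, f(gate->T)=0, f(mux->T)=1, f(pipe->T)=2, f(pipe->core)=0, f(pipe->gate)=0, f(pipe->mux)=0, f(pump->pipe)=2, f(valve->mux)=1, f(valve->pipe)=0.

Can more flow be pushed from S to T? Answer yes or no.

Yes

Residual path S->pump->pipe->gate->T has bottleneck 1 > 0.
Pushing 1 along it raises the flow to 4, so the given flow is not maximum.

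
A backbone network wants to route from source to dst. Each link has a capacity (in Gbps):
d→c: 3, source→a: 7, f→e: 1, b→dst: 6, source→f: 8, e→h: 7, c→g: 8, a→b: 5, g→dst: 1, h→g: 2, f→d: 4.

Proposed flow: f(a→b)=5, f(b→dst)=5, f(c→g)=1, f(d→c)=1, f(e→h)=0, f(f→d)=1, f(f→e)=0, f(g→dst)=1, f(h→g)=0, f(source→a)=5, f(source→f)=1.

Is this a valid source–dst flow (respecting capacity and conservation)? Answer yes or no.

Yes

Every edge has 0 ≤ f(e) ≤ cap(e).
At each intermediate node, inflow equals outflow.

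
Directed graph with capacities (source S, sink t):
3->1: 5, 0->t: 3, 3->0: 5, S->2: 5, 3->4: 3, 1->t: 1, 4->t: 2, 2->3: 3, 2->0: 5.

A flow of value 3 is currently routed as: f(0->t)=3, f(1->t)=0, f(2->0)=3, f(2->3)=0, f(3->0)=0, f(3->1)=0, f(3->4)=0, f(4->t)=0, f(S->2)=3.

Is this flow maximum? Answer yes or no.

No

Residual path S->2->3->1->t has bottleneck 1 > 0.
Pushing 1 along it raises the flow to 4, so the given flow is not maximum.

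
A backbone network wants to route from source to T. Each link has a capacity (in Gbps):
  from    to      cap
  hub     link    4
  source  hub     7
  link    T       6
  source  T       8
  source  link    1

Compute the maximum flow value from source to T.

Augment source→T: bottleneck 8. Total 8.
Augment source→link→T: bottleneck 1. Total 9.
Augment source→hub→link→T: bottleneck 4. Total 13.
No augmenting path remains in the residual graph.

13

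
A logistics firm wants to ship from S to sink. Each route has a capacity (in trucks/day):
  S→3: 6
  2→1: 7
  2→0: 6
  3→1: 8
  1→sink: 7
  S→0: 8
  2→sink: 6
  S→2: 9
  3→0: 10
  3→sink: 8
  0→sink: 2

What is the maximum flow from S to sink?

Augment S→3→sink: bottleneck 6. Total 6.
Augment S→2→sink: bottleneck 6. Total 12.
Augment S→0→sink: bottleneck 2. Total 14.
Augment S→2→1→sink: bottleneck 3. Total 17.
No augmenting path remains in the residual graph.

17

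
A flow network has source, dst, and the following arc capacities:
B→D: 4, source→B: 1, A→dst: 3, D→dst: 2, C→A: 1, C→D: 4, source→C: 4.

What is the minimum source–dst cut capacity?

Max flow = 3 (via 2 augmenting paths).
In the residual at optimum, the set reachable from source is {B, C, D, source}.
Cut edges: C→A (cap 1), D→dst (cap 2). Sum = 3.

3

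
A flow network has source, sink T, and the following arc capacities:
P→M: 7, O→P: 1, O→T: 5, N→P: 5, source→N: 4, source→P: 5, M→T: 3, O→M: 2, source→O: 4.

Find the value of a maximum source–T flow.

7

Augment source→O→T: bottleneck 4. Total 4.
Augment source→P→M→T: bottleneck 3. Total 7.
No augmenting path remains in the residual graph.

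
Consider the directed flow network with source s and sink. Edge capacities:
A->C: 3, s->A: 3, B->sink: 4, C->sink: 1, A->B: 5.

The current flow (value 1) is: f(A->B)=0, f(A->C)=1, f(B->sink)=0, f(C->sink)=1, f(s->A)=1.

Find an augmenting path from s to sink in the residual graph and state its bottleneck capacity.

Residual along s->A->B->sink: s->A: 2, A->B: 5, B->sink: 4.
Bottleneck = min = 2.

s->A->B->sink, bottleneck 2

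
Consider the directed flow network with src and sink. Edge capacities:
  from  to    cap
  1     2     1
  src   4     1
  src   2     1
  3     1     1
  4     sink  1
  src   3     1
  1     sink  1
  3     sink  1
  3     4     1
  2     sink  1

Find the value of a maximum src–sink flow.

Augment src->3->sink: bottleneck 1. Total 1.
Augment src->4->sink: bottleneck 1. Total 2.
Augment src->2->sink: bottleneck 1. Total 3.
No augmenting path remains in the residual graph.

3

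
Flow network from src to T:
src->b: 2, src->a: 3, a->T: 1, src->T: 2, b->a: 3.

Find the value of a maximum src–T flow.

Augment src->T: bottleneck 2. Total 2.
Augment src->a->T: bottleneck 1. Total 3.
No augmenting path remains in the residual graph.

3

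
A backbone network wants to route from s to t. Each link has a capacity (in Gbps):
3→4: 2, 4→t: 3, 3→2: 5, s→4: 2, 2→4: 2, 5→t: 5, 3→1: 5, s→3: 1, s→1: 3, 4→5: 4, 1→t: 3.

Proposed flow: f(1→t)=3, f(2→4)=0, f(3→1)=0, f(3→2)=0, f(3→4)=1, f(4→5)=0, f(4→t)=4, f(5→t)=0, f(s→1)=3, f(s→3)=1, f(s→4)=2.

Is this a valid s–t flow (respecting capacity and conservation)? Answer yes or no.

No

Capacity violated on 4→t: flow 4 > capacity 3.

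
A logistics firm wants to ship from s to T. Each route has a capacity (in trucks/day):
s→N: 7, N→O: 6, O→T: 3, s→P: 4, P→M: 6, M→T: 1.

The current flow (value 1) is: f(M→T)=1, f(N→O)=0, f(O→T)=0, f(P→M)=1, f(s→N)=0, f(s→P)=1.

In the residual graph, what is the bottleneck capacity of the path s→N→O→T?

3

Residual capacities along the path: s→N: 7, N→O: 6, O→T: 3.
Minimum is 3.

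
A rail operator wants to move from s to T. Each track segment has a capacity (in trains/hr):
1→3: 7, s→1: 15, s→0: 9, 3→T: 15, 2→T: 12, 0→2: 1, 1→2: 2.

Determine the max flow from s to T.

10

Augment s→0→2→T: bottleneck 1. Total 1.
Augment s→1→2→T: bottleneck 2. Total 3.
Augment s→1→3→T: bottleneck 7. Total 10.
No augmenting path remains in the residual graph.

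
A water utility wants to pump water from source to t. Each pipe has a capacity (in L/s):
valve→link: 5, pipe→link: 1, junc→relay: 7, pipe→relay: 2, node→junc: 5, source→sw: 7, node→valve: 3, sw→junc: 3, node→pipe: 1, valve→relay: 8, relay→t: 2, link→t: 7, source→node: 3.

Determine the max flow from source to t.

5

Augment source→sw→junc→relay→t: bottleneck 2. Total 2.
Augment source→node→pipe→link→t: bottleneck 1. Total 3.
Augment source→node→valve→link→t: bottleneck 2. Total 5.
No augmenting path remains in the residual graph.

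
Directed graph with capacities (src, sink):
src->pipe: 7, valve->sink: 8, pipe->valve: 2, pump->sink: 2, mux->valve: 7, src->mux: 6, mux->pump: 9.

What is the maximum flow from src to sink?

Augment src->mux->pump->sink: bottleneck 2. Total 2.
Augment src->mux->valve->sink: bottleneck 4. Total 6.
Augment src->pipe->valve->sink: bottleneck 2. Total 8.
No augmenting path remains in the residual graph.

8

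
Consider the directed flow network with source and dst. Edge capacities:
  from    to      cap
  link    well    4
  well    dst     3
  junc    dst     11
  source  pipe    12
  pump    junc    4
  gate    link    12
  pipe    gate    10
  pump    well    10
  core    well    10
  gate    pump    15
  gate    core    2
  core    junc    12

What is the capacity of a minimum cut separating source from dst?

9

Max flow = 9 (via 3 augmenting paths).
In the residual at optimum, the set reachable from source is {gate, link, pipe, pump, source, well}.
Cut edges: gate→core (cap 2), pump→junc (cap 4), well→dst (cap 3). Sum = 9.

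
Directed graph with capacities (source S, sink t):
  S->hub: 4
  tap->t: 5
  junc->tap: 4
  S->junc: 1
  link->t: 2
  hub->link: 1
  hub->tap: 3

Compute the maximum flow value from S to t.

5

Augment S->junc->tap->t: bottleneck 1. Total 1.
Augment S->hub->tap->t: bottleneck 3. Total 4.
Augment S->hub->link->t: bottleneck 1. Total 5.
No augmenting path remains in the residual graph.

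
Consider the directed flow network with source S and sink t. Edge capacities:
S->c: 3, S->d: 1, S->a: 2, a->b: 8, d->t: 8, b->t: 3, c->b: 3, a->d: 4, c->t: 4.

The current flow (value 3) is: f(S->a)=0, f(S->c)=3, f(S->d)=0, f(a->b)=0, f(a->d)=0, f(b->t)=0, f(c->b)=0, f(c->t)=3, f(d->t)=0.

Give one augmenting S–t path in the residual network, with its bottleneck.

S->d->t, bottleneck 1

Residual along S->d->t: S->d: 1, d->t: 8.
Bottleneck = min = 1.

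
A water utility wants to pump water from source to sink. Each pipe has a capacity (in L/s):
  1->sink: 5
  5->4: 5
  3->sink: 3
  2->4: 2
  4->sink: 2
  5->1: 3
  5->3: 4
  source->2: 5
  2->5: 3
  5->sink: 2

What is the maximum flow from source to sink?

Augment source->2->5->sink: bottleneck 2. Total 2.
Augment source->2->4->sink: bottleneck 2. Total 4.
Augment source->2->5->1->sink: bottleneck 1. Total 5.
No augmenting path remains in the residual graph.

5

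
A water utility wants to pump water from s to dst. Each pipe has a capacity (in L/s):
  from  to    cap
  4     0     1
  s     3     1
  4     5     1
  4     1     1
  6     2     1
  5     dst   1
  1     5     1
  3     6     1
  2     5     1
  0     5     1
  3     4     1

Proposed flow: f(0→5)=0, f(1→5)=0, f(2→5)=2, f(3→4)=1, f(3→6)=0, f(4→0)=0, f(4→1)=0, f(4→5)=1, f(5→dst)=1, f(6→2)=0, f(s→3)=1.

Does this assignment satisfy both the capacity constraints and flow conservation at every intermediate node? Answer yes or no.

Capacity violated on 2→5: flow 2 > capacity 1.

No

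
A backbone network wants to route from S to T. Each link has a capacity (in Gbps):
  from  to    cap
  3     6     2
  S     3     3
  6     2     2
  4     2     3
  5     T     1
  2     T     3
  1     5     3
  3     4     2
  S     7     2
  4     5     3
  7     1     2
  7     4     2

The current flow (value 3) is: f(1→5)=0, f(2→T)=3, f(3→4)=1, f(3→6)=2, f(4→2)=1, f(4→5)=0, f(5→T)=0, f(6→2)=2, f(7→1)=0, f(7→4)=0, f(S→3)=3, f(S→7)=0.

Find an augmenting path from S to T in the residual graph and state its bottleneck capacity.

Residual along S→7→4→5→T: S→7: 2, 7→4: 2, 4→5: 3, 5→T: 1.
Bottleneck = min = 1.

S→7→4→5→T, bottleneck 1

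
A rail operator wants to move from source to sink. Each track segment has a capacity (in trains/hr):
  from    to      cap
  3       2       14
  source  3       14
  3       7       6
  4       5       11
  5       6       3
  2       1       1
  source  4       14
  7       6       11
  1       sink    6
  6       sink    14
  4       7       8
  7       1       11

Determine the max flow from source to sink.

18

Augment source→4→5→6→sink: bottleneck 3. Total 3.
Augment source→4→7→6→sink: bottleneck 8. Total 11.
Augment source→3→7→6→sink: bottleneck 3. Total 14.
Augment source→3→7→1→sink: bottleneck 3. Total 17.
Augment source→3→2→1→sink: bottleneck 1. Total 18.
No augmenting path remains in the residual graph.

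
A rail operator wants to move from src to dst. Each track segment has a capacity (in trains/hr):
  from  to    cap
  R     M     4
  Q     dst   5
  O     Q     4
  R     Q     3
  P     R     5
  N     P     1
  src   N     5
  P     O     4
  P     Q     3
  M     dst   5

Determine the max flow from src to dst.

Augment src→N→P→Q→dst: bottleneck 1. Total 1.
No augmenting path remains in the residual graph.

1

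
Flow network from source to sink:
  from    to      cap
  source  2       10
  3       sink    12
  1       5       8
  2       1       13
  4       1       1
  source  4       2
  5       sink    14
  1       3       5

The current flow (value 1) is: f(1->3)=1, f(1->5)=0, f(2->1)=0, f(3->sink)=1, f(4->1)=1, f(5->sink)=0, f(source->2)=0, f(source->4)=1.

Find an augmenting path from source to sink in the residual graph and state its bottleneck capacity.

source->2->1->3->sink, bottleneck 4

Residual along source->2->1->3->sink: source->2: 10, 2->1: 13, 1->3: 4, 3->sink: 11.
Bottleneck = min = 4.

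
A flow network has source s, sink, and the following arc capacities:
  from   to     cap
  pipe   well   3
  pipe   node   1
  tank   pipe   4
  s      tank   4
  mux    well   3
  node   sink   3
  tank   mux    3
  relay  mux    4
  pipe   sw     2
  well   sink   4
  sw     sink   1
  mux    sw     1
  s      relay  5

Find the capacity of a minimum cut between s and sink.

Max flow = 6 (via 4 augmenting paths).
In the residual at optimum, the set reachable from s is {mux, pipe, relay, s, sw, tank, well}.
Cut edges: pipe->node (cap 1), well->sink (cap 4), sw->sink (cap 1). Sum = 6.

6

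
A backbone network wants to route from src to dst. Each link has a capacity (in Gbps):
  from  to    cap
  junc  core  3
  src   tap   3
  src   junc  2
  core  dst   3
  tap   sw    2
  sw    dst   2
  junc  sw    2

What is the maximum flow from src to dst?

4

Augment src->tap->sw->dst: bottleneck 2. Total 2.
Augment src->junc->core->dst: bottleneck 2. Total 4.
No augmenting path remains in the residual graph.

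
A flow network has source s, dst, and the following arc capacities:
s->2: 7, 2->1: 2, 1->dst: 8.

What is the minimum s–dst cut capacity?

Max flow = 2 (via 1 augmenting path).
In the residual at optimum, the set reachable from s is {2, s}.
Cut edges: 2->1 (cap 2). Sum = 2.

2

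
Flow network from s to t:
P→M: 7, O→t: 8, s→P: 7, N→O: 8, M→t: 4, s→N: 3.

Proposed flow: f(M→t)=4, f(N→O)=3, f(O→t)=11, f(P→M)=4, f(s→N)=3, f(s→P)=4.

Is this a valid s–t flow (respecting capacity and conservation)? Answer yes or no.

No

Capacity violated on O→t: flow 11 > capacity 8.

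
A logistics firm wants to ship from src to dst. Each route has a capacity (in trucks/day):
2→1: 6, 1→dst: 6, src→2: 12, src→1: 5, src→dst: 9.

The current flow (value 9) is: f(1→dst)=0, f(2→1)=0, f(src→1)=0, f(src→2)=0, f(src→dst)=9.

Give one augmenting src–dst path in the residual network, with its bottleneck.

Residual along src→1→dst: src→1: 5, 1→dst: 6.
Bottleneck = min = 5.

src→1→dst, bottleneck 5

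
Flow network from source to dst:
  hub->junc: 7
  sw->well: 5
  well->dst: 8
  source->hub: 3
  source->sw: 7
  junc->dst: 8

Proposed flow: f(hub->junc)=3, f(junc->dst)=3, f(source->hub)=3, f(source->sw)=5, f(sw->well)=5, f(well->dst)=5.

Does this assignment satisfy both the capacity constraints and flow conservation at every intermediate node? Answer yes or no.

Every edge has 0 ≤ f(e) ≤ cap(e).
At each intermediate node, inflow equals outflow.

Yes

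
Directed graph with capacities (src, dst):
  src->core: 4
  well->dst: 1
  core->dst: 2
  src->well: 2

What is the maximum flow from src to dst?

Augment src->core->dst: bottleneck 2. Total 2.
Augment src->well->dst: bottleneck 1. Total 3.
No augmenting path remains in the residual graph.

3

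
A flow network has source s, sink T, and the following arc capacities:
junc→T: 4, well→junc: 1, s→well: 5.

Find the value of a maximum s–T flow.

1

Augment s→well→junc→T: bottleneck 1. Total 1.
No augmenting path remains in the residual graph.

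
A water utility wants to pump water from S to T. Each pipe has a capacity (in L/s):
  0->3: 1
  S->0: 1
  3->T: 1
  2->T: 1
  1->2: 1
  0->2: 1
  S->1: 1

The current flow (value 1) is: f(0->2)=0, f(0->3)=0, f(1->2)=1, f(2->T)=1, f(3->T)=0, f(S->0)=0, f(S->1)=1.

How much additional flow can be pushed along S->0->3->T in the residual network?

1

Residual capacities along the path: S->0: 1, 0->3: 1, 3->T: 1.
Minimum is 1.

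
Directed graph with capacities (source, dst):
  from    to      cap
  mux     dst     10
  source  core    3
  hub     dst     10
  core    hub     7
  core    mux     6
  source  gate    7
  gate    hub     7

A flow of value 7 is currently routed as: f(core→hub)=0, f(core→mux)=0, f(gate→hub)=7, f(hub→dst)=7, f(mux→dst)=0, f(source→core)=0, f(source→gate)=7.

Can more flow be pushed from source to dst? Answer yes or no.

Yes

Residual path source→core→hub→dst has bottleneck 3 > 0.
Pushing 3 along it raises the flow to 10, so the given flow is not maximum.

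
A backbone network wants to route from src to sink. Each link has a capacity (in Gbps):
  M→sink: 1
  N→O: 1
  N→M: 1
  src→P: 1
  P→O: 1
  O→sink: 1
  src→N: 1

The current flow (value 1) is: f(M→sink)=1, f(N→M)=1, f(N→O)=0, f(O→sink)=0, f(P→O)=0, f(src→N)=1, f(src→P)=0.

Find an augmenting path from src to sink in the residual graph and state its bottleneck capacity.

Residual along src→P→O→sink: src→P: 1, P→O: 1, O→sink: 1.
Bottleneck = min = 1.

src→P→O→sink, bottleneck 1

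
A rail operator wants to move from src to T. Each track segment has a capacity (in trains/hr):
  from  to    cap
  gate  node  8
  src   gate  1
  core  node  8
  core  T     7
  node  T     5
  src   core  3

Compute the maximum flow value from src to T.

4

Augment src→core→T: bottleneck 3. Total 3.
Augment src→gate→node→T: bottleneck 1. Total 4.
No augmenting path remains in the residual graph.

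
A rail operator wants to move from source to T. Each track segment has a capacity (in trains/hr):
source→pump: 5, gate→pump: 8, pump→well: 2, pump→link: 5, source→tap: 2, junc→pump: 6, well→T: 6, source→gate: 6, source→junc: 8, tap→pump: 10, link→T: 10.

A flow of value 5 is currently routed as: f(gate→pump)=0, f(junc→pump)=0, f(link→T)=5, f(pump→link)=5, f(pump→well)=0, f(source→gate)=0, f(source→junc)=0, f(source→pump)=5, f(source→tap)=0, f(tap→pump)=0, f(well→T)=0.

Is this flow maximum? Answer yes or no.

No

Residual path source→junc→pump→well→T has bottleneck 2 > 0.
Pushing 2 along it raises the flow to 7, so the given flow is not maximum.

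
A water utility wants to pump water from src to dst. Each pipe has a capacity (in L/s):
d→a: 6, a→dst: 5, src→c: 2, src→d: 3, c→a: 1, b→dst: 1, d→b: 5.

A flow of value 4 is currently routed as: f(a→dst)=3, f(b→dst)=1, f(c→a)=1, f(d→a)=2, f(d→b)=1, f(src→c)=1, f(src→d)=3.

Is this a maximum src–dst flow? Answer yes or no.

Yes

Residual reachable from src: {c, src}; dst is not reachable.
Saturated cut: src→d, c→a with total capacity 4 = current flow value. Flow is maximum.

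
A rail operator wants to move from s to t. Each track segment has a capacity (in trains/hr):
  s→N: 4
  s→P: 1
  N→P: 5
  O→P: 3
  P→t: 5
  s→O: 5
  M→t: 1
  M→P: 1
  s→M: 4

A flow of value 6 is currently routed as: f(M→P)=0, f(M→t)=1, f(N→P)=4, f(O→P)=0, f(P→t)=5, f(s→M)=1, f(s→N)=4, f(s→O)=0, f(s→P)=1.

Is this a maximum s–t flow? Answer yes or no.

Residual reachable from s: {M, N, O, P, s}; t is not reachable.
Saturated cut: M→t, P→t with total capacity 6 = current flow value. Flow is maximum.

Yes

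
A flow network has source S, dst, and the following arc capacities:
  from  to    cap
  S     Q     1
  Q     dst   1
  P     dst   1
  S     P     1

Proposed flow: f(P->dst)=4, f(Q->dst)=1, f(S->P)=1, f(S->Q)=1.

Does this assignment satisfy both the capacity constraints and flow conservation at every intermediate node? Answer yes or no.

No

Capacity violated on P->dst: flow 4 > capacity 1.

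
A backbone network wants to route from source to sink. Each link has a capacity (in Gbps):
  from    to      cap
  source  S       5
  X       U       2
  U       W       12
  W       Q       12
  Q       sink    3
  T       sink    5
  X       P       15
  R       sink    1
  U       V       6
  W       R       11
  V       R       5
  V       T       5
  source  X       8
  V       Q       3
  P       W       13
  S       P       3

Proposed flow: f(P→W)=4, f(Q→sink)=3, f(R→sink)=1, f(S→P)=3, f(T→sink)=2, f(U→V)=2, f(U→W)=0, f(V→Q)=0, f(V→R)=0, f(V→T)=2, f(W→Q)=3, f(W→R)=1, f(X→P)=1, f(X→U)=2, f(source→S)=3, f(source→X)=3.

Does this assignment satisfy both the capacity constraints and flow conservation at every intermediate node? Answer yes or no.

Every edge has 0 ≤ f(e) ≤ cap(e).
At each intermediate node, inflow equals outflow.

Yes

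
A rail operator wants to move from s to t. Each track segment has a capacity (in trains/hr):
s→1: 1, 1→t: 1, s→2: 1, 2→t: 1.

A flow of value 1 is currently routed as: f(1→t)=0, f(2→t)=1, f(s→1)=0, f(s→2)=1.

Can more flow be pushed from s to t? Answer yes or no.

Residual path s→1→t has bottleneck 1 > 0.
Pushing 1 along it raises the flow to 2, so the given flow is not maximum.

Yes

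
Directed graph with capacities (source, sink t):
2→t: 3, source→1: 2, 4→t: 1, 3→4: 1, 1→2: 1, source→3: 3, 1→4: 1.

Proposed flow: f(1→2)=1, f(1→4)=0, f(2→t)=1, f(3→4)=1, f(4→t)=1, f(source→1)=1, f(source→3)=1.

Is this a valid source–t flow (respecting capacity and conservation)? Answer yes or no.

Every edge has 0 ≤ f(e) ≤ cap(e).
At each intermediate node, inflow equals outflow.

Yes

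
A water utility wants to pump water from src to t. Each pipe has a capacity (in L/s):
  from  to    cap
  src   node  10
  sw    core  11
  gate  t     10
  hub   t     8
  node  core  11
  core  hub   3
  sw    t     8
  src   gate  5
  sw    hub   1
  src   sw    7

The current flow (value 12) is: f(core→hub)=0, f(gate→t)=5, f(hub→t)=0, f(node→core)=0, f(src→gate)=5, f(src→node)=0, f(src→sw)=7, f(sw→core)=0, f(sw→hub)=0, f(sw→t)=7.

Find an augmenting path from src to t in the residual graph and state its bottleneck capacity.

Residual along src→node→core→hub→t: src→node: 10, node→core: 11, core→hub: 3, hub→t: 8.
Bottleneck = min = 3.

src→node→core→hub→t, bottleneck 3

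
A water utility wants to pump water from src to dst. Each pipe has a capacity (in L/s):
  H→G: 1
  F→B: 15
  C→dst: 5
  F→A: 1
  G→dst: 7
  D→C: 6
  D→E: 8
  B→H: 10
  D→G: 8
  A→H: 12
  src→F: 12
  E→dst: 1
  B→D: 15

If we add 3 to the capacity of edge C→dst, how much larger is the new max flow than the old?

Original max flow = 12.
Edge C→dst does not cross the min cut (source side {src}), so extra capacity there cannot help.
New max flow = 12. Increase = 0.

0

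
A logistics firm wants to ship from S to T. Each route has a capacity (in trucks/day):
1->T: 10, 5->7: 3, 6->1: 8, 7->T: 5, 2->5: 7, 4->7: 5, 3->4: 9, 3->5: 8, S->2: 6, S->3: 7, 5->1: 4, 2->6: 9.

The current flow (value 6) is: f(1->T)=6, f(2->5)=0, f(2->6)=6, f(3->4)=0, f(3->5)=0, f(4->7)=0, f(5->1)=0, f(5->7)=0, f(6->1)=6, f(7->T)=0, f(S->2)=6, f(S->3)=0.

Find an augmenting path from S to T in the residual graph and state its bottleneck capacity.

Residual along S->3->5->1->T: S->3: 7, 3->5: 8, 5->1: 4, 1->T: 4.
Bottleneck = min = 4.

S->3->5->1->T, bottleneck 4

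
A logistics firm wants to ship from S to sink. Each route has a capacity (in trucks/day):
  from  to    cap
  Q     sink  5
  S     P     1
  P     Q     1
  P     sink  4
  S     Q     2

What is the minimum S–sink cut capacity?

Max flow = 3 (via 2 augmenting paths).
In the residual at optimum, the set reachable from S is {S}.
Cut edges: S→P (cap 1), S→Q (cap 2). Sum = 3.

3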